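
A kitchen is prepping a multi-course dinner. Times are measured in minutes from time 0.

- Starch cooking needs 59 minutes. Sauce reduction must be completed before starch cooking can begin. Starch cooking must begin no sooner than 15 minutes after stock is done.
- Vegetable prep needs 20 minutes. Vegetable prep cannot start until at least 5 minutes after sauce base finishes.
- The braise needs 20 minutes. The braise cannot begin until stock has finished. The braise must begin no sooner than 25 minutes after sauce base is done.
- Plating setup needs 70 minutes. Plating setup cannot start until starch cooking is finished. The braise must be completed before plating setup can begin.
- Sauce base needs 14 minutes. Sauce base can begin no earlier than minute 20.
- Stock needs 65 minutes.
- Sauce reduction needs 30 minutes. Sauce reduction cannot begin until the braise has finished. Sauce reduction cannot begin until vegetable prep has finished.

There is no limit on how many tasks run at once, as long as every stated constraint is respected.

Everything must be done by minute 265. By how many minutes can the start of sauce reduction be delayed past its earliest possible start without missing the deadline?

21

After its own release at minute 20, sauce base can start at minute 20 and finishes at minute 34.
After sauce base (finishes minute 34, plus 5-minute gap → minute 39), vegetable prep can start at minute 39 and finishes at minute 59.
Nothing blocks stock, so it runs from minute 0 to minute 65.
For the braise: stock (finishes minute 65); sauce base (finishes minute 34, plus 25-minute gap → minute 59). Taking the maximum gives a start of minute 65, and it finishes at 65 + 20 = minute 85.
Sauce reduction has to wait for the braise (finishes minute 85); vegetable prep (finishes minute 59). The latest of these is minute 85, so sauce reduction runs minute 85 to 85 + 30 = minute 115.

Working backward from the deadline:
Nothing follows plating setup; the deadline of minute 265 is its only limit. It must start by 265 − 70 = minute 195.
Starch cooking must finish before plating setup (must start by minute 195). With a 59-minute duration, starch cooking must start by 195 − 59 = minute 136.
Sauce reduction feeds into starch cooking (must start by minute 136); so sauce reduction must finish by minute 136 and therefore start by minute 106.
So sauce reduction can start as early as minute 85 and as late as minute 106, giving 106 − 85 = 21 minutes of slack.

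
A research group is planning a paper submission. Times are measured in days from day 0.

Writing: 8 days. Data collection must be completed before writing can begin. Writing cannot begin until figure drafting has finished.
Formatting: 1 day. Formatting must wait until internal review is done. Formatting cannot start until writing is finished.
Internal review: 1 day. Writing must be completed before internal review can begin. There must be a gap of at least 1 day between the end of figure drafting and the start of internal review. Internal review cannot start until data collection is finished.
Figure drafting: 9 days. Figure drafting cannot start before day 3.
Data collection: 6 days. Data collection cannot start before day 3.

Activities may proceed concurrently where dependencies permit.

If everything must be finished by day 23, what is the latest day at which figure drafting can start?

4

To finish by day 23, formatting (duration 1) must start no later than day 22.
Internal review must finish before formatting (must start by day 22). With a 1-day duration, internal review must start by 22 − 1 = day 21.
Writing feeds internal review (must start by day 21); formatting (must start by day 22). Taking the minimum, writing must finish by day 21 and start by 21 − 8 = day 13.
Figure drafting has several dependents: writing (must start by day 13); internal review (must start by day 21, minus 1-day gap → day 20). The earliest of those limits is day 13, so figure drafting must start by 13 − 9 = day 4.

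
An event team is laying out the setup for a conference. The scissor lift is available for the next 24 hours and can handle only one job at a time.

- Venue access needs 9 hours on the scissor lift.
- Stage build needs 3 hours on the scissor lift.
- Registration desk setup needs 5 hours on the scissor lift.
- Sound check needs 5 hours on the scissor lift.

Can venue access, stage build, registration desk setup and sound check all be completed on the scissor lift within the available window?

Running back to back, the jobs need 9 + 3 + 5 + 5 = 22 hours on the scissor lift.
Since 22 ≤ 24, they fit within the window.

Yes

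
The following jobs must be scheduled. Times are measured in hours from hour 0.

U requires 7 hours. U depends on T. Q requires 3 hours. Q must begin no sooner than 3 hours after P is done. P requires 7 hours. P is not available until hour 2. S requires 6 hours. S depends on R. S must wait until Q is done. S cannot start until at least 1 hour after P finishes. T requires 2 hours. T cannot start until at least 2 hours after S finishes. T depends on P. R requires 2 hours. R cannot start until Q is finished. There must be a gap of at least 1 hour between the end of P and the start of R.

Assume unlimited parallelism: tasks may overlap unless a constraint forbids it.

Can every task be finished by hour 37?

P cannot begin until its own release at hour 2. It runs from hour 2 to 2 + 7 = hour 9.
Q waits on P (finishes hour 9, plus 3-hour gap → hour 12), so it starts at hour 12 and finishes at 12 + 3 = hour 15.
R has to wait for Q (finishes hour 15); P (finishes hour 9, plus 1-hour gap → hour 10). The latest of these is hour 15, so R runs hour 15 to 15 + 2 = hour 17.
S has to wait for R (finishes hour 17); Q (finishes hour 15); P (finishes hour 9, plus 1-hour gap → hour 10). The latest of these is hour 17, so S runs hour 17 to 17 + 6 = hour 23.
T has to wait for S (finishes hour 23, plus 2-hour gap → hour 25); P (finishes hour 9). The latest of these is hour 25, so T runs hour 25 to 25 + 2 = hour 27.
U waits on T (finishes hour 27), so it starts at hour 27 and finishes at 27 + 7 = hour 34.
Every task is finished by hour 34, which is no later than the deadline of 37, so the schedule is feasible.

Yes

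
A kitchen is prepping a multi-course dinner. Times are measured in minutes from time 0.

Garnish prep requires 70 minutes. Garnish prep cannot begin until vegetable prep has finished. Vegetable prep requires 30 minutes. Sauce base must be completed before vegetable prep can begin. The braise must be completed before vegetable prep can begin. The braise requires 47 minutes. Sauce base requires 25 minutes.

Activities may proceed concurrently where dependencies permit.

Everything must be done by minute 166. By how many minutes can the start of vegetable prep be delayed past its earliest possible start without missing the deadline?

19

The braise has no prerequisites, so it starts at minute 0 and finishes at minute 47.
Sauce base can start immediately at minute 0; it finishes at minute 25.
Vegetable prep needs all of sauce base (finishes minute 25); the braise (finishes minute 47). That puts its earliest start at minute 47; it finishes at 47 + 30 = minute 77.

Working backward from the deadline:
To finish by minute 166, garnish prep (duration 70) must start no later than minute 96.
Vegetable prep must finish before garnish prep (must start by minute 96). With a 30-minute duration, vegetable prep must start by 96 − 30 = minute 66.
So vegetable prep can start as early as minute 47 and as late as minute 66, giving 66 − 47 = 19 minutes of slack.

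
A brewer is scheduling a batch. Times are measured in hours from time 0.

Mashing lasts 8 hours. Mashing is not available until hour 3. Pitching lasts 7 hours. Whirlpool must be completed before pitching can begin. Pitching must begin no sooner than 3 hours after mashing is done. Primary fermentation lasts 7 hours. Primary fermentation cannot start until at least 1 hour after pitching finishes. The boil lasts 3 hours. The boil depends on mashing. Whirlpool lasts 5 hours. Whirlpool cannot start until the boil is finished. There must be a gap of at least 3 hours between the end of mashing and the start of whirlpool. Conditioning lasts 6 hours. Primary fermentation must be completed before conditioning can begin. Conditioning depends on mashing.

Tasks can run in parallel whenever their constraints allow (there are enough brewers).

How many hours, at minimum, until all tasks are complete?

Mashing cannot begin until its own release at hour 3. It runs from hour 3 to 3 + 8 = hour 11.
After mashing (finishes hour 11), the boil can start at hour 11 and finishes at hour 14.
Whirlpool cannot start until the boil (finishes hour 14); mashing (finishes hour 11, plus 3-hour gap → hour 14). The controlling bound is hour 14, so whirlpool finishes at 14 + 5 = hour 19.
For pitching: whirlpool (finishes hour 19); mashing (finishes hour 11, plus 3-hour gap → hour 14). Taking the maximum gives a start of hour 19, and it finishes at 19 + 7 = hour 26.
Primary fermentation waits on pitching (finishes hour 26, plus 1-hour gap → hour 27), so it starts at hour 27 and finishes at 27 + 7 = hour 34.
Conditioning cannot start until primary fermentation (finishes hour 34); mashing (finishes hour 11). The controlling bound is hour 34, so conditioning finishes at 34 + 6 = hour 40.
All tasks are finished once the last one completes. Finish times: Mashing at 11, The boil at 14, Whirlpool at 19, Pitching at 26, Primary fermentation at 34, Conditioning at 40. The latest is hour 40.

40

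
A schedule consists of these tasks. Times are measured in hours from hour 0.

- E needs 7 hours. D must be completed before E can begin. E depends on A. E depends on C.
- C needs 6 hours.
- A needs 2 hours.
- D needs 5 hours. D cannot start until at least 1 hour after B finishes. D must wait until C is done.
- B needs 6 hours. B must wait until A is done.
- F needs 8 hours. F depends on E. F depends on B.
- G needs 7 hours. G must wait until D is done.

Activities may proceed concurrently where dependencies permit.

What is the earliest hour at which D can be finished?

14

Nothing blocks C, so it runs from hour 0 to hour 6.
A can start immediately at hour 0; it finishes at hour 2.
B waits on A (finishes hour 2), so it starts at hour 2 and finishes at 2 + 6 = hour 8.
D needs all of B (finishes hour 8, plus 1-hour gap → hour 9); C (finishes hour 6). That puts its earliest start at hour 9; it finishes at 9 + 5 = hour 14.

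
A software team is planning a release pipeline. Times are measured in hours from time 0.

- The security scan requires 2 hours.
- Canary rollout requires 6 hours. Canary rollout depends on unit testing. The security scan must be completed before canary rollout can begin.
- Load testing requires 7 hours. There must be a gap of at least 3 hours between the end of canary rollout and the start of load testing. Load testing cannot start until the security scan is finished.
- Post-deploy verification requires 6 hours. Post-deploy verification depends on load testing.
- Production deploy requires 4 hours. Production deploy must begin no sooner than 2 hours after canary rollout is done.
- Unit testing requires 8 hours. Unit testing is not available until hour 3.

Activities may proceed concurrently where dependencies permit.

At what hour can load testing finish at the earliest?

Nothing blocks the security scan, so it runs from hour 0 to hour 2.
Unit testing cannot begin until its own release at hour 3. It runs from hour 3 to 3 + 8 = hour 11.
For canary rollout: unit testing (finishes hour 11); the security scan (finishes hour 2). Taking the maximum gives a start of hour 11, and it finishes at 11 + 6 = hour 17.
For load testing: canary rollout (finishes hour 17, plus 3-hour gap → hour 20); the security scan (finishes hour 2). Taking the maximum gives a start of hour 20, and it finishes at 20 + 7 = hour 27.

27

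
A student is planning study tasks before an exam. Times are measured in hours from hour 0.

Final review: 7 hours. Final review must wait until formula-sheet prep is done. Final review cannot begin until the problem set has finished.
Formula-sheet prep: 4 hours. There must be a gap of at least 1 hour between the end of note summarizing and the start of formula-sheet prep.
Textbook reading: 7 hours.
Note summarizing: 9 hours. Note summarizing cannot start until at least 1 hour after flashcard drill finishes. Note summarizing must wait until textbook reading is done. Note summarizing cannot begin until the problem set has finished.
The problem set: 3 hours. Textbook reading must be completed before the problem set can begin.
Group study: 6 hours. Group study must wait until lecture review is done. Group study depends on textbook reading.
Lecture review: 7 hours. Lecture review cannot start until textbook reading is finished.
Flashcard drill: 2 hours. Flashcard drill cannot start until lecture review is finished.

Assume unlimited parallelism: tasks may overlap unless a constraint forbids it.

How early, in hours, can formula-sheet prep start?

27

Textbook reading has no prerequisites, so it starts at hour 0 and finishes at hour 7.
The problem set waits on textbook reading (finishes hour 7), so it starts at hour 7 and finishes at 7 + 3 = hour 10.
After textbook reading (finishes hour 7), lecture review can start at hour 7 and finishes at hour 14.
After lecture review (finishes hour 14), flashcard drill can start at hour 14 and finishes at hour 16.
Note summarizing has to wait for flashcard drill (finishes hour 16, plus 1-hour gap → hour 17); textbook reading (finishes hour 7); the problem set (finishes hour 10). The latest of these is hour 17, so note summarizing runs hour 17 to 17 + 9 = hour 26.
Formula-sheet prep waits on note summarizing (finishes hour 26, plus 1-hour gap → hour 27), so the earliest it can start is hour 27.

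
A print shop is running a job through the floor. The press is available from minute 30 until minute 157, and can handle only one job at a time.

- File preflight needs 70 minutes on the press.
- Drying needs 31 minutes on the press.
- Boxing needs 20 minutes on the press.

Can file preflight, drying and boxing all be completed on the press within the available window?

Yes

The press window is 157 − 30 = 127 minutes.
Running back to back, the jobs need 70 + 31 + 20 = 121 minutes on the press.
Since 121 ≤ 127, they fit within the window.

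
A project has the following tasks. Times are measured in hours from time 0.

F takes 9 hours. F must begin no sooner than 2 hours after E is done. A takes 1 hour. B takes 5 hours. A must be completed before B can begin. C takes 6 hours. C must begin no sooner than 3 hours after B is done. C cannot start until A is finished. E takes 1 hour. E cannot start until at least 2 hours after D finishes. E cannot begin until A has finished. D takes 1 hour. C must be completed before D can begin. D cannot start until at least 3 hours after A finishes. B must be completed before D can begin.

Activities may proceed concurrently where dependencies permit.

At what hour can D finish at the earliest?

Nothing blocks A, so it runs from hour 0 to hour 1.
After A (finishes hour 1), B can start at hour 1 and finishes at hour 6.
C cannot start until B (finishes hour 6, plus 3-hour gap → hour 9); A (finishes hour 1). The controlling bound is hour 9, so C finishes at 9 + 6 = hour 15.
D has to wait for C (finishes hour 15); A (finishes hour 1, plus 3-hour gap → hour 4); B (finishes hour 6). The latest of these is hour 15, so D runs hour 15 to 15 + 1 = hour 16.

16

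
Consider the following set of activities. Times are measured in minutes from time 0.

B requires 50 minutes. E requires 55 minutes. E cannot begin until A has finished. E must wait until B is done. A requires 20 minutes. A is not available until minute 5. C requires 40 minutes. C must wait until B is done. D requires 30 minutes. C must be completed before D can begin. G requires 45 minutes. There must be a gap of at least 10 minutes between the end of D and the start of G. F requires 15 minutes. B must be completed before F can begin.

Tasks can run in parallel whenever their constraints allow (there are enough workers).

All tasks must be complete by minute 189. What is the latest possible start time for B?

To finish by minute 189, E (duration 55) must start no later than minute 134.
To finish by minute 189, G (duration 45) must start no later than minute 144.
D feeds into G (must start by minute 144, minus 10-minute gap → minute 134); so D must finish by minute 134 and therefore start by minute 104.
C has to be done before D (must start by minute 104). That means finishing by minute 104, i.e. starting by 104 − 40 = minute 64.
F must finish by minute 189; it takes 15 minutes, so it must start by 189 − 15 = minute 174.
For B: C (must start by minute 64); E (must start by minute 134); F (must start by minute 174). The most restrictive is minute 64; with a 50-minute duration, B must start by minute 14.

14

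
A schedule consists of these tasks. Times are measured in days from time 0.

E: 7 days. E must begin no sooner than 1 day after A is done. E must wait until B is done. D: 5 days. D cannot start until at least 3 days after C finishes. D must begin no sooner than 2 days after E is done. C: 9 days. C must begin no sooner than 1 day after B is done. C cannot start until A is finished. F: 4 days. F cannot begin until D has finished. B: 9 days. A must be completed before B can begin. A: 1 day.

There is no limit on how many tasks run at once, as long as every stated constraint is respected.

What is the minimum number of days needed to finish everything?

32

A can start immediately at day 0; it finishes at day 1.
After A (finishes day 1), B can start at day 1 and finishes at day 10.
E cannot start until A (finishes day 1, plus 1-day gap → day 2); B (finishes day 10). The controlling bound is day 10, so E finishes at 10 + 7 = day 17.
C needs all of B (finishes day 10, plus 1-day gap → day 11); A (finishes day 1). That puts its earliest start at day 11; it finishes at 11 + 9 = day 20.
D has to wait for C (finishes day 20, plus 3-day gap → day 23); E (finishes day 17, plus 2-day gap → day 19). The latest of these is day 23, so D runs day 23 to 23 + 5 = day 28.
F waits on D (finishes day 28), so it starts at day 28 and finishes at 28 + 4 = day 32.
All tasks are finished once the last one completes. Finish times: A at 1, B at 10, C at 20, D at 28, E at 17, F at 32. The latest is day 32.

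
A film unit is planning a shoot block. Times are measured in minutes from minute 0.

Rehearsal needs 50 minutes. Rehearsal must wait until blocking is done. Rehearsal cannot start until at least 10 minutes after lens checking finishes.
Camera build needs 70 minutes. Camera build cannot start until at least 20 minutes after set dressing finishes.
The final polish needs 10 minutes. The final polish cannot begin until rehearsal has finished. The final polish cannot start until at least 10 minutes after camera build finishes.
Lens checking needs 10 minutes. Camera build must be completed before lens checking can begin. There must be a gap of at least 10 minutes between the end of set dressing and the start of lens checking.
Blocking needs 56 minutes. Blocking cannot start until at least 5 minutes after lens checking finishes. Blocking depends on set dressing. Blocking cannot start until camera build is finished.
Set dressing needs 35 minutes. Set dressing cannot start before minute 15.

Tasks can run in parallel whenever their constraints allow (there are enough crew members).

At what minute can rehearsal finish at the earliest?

After its own release at minute 15, set dressing can start at minute 15 and finishes at minute 50.
After set dressing (finishes minute 50, plus 20-minute gap → minute 70), camera build can start at minute 70 and finishes at minute 140.
Lens checking has to wait for camera build (finishes minute 140); set dressing (finishes minute 50, plus 10-minute gap → minute 60). The latest of these is minute 140, so lens checking runs minute 140 to 140 + 10 = minute 150.
Blocking has to wait for lens checking (finishes minute 150, plus 5-minute gap → minute 155); set dressing (finishes minute 50); camera build (finishes minute 140). The latest of these is minute 155, so blocking runs minute 155 to 155 + 56 = minute 211.
For rehearsal: blocking (finishes minute 211); lens checking (finishes minute 150, plus 10-minute gap → minute 160). Taking the maximum gives a start of minute 211, and it finishes at 211 + 50 = minute 261.

261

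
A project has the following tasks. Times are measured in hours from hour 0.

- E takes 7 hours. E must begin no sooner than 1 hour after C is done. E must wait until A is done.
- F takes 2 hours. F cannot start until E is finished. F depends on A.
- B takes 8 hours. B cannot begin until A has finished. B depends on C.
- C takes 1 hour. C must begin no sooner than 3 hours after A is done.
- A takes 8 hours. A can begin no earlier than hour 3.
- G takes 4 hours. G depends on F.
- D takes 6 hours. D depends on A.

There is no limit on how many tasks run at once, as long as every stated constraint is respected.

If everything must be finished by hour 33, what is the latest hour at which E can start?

G has no dependents, so it just needs to finish by hour 33. Starting by 33 − 4 = hour 29 achieves that.
Since G (must start by hour 29) depends on it, F must finish by hour 29. Backing off its 2-hour duration gives a latest start of hour 27.
E feeds into F (must start by hour 27); so E must finish by hour 27 and therefore start by hour 20.

20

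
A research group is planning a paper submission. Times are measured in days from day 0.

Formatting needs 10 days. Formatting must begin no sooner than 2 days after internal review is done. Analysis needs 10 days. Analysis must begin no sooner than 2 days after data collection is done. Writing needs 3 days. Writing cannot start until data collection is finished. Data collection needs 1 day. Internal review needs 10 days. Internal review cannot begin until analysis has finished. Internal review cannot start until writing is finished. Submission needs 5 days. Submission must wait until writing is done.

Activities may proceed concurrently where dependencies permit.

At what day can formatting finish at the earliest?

Nothing blocks data collection, so it runs from day 0 to day 1.
Writing cannot begin until data collection (finishes day 1). It runs from day 1 to 1 + 3 = day 4.
After data collection (finishes day 1, plus 2-day gap → day 3), analysis can start at day 3 and finishes at day 13.
Internal review cannot start until analysis (finishes day 13); writing (finishes day 4). The controlling bound is day 13, so internal review finishes at 13 + 10 = day 23.
Formatting cannot begin until internal review (finishes day 23, plus 2-day gap → day 25). It runs from day 25 to 25 + 10 = day 35.

35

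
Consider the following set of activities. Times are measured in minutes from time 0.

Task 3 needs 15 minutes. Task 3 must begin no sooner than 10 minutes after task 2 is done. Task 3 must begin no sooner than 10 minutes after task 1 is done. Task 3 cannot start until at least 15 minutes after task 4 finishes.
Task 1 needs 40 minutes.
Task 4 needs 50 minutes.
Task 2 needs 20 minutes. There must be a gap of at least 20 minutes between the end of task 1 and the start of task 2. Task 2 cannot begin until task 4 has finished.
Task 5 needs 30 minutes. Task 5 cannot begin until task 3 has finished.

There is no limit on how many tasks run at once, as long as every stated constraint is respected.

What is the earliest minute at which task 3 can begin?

90

Task 4 has no prerequisites, so it starts at minute 0 and finishes at minute 50.
Nothing blocks task 1, so it runs from minute 0 to minute 40.
Task 2 has to wait for task 1 (finishes minute 40, plus 20-minute gap → minute 60); task 4 (finishes minute 50). The latest of these is minute 60, so task 2 runs minute 60 to 60 + 20 = minute 80.
Task 3 waits on task 2 (finishes minute 80, plus 10-minute gap → minute 90); task 1 (finishes minute 40, plus 10-minute gap → minute 50); task 4 (finishes minute 50, plus 15-minute gap → minute 65). The latest of these is minute 90, which is the earliest task 3 can start.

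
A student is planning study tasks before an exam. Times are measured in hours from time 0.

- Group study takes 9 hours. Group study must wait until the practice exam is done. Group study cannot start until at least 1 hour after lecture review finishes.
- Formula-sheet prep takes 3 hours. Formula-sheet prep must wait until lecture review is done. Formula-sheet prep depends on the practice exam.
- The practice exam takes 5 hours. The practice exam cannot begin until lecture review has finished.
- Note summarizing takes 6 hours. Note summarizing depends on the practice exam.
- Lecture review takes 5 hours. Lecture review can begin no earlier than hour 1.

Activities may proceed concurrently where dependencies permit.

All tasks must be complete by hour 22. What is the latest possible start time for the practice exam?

Group study has no dependents, so it just needs to finish by hour 22. Starting by 22 − 9 = hour 13 achieves that.
Note summarizing must finish by hour 22; it takes 6 hours, so it must start by 22 − 6 = hour 16.
Formula-sheet prep must finish by hour 22; it takes 3 hours, so it must start by 22 − 3 = hour 19.
For the practice exam: group study (must start by hour 13); note summarizing (must start by hour 16); formula-sheet prep (must start by hour 19). The most restrictive is hour 13; with a 5-hour duration, the practice exam must start by hour 8.

8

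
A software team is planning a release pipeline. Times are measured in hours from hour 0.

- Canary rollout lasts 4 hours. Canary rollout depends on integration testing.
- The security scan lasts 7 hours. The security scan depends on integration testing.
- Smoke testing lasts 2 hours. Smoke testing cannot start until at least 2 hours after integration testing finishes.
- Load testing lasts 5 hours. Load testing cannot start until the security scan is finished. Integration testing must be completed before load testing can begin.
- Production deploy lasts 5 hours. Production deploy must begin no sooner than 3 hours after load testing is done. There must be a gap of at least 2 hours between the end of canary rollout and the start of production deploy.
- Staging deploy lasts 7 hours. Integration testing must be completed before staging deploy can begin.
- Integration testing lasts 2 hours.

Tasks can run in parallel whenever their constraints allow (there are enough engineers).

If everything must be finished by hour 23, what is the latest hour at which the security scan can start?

To finish by hour 23, production deploy (duration 5) must start no later than hour 18.
Load testing must finish before production deploy (must start by hour 18, minus 3-hour gap → hour 15). With a 5-hour duration, load testing must start by 15 − 5 = hour 10.
The security scan has to be done before load testing (must start by hour 10). That means finishing by hour 10, i.e. starting by 10 − 7 = hour 3.

3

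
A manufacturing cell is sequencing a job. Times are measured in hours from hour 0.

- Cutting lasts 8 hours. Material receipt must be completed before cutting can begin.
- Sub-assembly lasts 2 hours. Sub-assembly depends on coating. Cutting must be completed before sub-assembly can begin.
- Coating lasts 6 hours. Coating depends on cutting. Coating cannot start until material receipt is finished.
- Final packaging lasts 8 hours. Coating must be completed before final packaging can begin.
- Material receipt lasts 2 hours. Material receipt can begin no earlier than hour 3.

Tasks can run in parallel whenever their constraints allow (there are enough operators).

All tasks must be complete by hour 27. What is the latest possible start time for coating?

13

Sub-assembly must finish by hour 27; it takes 2 hours, so it must start by 27 − 2 = hour 25.
Final packaging has no dependents, so it just needs to finish by hour 27. Starting by 27 − 8 = hour 19 achieves that.
Coating must finish in time for sub-assembly (must start by hour 25); final packaging (must start by hour 19). The tightest is hour 19, so coating must start by 19 − 6 = hour 13.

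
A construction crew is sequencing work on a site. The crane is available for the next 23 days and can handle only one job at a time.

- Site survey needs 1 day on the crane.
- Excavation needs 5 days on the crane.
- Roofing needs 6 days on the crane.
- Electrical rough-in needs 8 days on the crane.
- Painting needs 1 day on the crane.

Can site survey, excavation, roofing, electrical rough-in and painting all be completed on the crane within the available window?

Yes

Running back to back, the jobs need 1 + 5 + 6 + 8 + 1 = 21 days on the crane.
Since 21 ≤ 23, they fit within the window.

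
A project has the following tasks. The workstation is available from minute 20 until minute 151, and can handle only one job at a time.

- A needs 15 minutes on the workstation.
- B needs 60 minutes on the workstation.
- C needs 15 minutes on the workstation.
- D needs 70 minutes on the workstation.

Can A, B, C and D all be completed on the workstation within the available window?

The workstation window is 151 − 20 = 131 minutes.
Running back to back, the jobs need 15 + 60 + 15 + 70 = 160 minutes on the workstation.
Since 160 > 131, they cannot all fit.

No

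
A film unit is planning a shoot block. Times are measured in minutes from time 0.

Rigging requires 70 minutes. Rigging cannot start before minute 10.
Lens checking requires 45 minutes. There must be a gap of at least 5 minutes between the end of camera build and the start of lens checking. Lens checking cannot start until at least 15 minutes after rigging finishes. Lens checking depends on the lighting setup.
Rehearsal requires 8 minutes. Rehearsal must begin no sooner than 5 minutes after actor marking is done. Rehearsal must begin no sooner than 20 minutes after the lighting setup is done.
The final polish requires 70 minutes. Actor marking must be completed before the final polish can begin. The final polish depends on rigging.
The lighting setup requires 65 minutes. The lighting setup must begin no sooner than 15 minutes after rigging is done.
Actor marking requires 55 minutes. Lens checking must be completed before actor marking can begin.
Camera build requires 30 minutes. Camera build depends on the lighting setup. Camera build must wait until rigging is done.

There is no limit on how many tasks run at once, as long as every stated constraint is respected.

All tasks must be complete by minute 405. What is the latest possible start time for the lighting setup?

135

Rehearsal has no dependents, so it just needs to finish by minute 405. Starting by 405 − 8 = minute 397 achieves that.
The final polish must finish by minute 405; it takes 70 minutes, so it must start by 405 − 70 = minute 335.
Actor marking must finish in time for rehearsal (must start by minute 397, minus 5-minute gap → minute 392); the final polish (must start by minute 335). The tightest is minute 335, so actor marking must start by 335 − 55 = minute 280.
Lens checking has to be done before actor marking (must start by minute 280). That means finishing by minute 280, i.e. starting by 280 − 45 = minute 235.
Camera build must finish before lens checking (must start by minute 235, minus 5-minute gap → minute 230). With a 30-minute duration, camera build must start by 230 − 30 = minute 200.
The lighting setup has several dependents: camera build (must start by minute 200); lens checking (must start by minute 235); rehearsal (must start by minute 397, minus 20-minute gap → minute 377). The earliest of those limits is minute 200, so the lighting setup must start by 200 − 65 = minute 135.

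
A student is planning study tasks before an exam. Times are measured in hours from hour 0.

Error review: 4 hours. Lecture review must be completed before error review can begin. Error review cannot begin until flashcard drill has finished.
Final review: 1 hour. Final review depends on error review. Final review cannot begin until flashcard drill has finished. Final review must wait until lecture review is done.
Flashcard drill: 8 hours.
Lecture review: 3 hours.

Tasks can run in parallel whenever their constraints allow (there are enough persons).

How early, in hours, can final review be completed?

Nothing blocks flashcard drill, so it runs from hour 0 to hour 8.
Nothing blocks lecture review, so it runs from hour 0 to hour 3.
Error review needs all of lecture review (finishes hour 3); flashcard drill (finishes hour 8). That puts its earliest start at hour 8; it finishes at 8 + 4 = hour 12.
Final review needs all of error review (finishes hour 12); flashcard drill (finishes hour 8); lecture review (finishes hour 3). That puts its earliest start at hour 12; it finishes at 12 + 1 = hour 13.

13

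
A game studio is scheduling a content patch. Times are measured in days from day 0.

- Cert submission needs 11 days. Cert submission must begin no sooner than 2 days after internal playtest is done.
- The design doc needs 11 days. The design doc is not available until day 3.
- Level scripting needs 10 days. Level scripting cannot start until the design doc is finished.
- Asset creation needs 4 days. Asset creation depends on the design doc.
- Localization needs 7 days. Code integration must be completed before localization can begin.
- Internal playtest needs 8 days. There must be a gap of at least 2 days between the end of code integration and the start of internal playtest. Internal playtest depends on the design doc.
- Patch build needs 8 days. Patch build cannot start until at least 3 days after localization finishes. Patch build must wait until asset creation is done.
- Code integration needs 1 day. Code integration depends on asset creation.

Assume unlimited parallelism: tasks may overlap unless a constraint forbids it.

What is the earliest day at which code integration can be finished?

After its own release at day 3, the design doc can start at day 3 and finishes at day 14.
Asset creation waits on the design doc (finishes day 14), so it starts at day 14 and finishes at 14 + 4 = day 18.
Code integration cannot begin until asset creation (finishes day 18). It runs from day 18 to 18 + 1 = day 19.

19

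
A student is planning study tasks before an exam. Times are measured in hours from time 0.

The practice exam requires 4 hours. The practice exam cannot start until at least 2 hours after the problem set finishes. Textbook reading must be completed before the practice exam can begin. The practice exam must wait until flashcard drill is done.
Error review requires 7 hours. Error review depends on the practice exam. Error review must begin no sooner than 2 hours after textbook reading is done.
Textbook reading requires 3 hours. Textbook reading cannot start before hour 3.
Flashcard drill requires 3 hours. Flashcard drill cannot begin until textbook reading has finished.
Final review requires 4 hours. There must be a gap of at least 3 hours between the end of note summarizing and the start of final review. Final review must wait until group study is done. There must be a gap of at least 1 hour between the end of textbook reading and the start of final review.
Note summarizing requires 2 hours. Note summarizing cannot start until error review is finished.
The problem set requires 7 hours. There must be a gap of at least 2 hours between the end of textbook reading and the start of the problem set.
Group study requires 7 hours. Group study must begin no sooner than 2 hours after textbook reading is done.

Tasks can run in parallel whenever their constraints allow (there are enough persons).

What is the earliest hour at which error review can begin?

21

Textbook reading waits on its own release at hour 3, so it starts at hour 3 and finishes at 3 + 3 = hour 6.
Flashcard drill waits on textbook reading (finishes hour 6), so it starts at hour 6 and finishes at 6 + 3 = hour 9.
The problem set waits on textbook reading (finishes hour 6, plus 2-hour gap → hour 8), so it starts at hour 8 and finishes at 8 + 7 = hour 15.
The practice exam cannot start until the problem set (finishes hour 15, plus 2-hour gap → hour 17); textbook reading (finishes hour 6); flashcard drill (finishes hour 9). The controlling bound is hour 17, so the practice exam finishes at 17 + 4 = hour 21.
Error review waits on the practice exam (finishes hour 21); textbook reading (finishes hour 6, plus 2-hour gap → hour 8). The latest of these is hour 21, which is the earliest error review can start.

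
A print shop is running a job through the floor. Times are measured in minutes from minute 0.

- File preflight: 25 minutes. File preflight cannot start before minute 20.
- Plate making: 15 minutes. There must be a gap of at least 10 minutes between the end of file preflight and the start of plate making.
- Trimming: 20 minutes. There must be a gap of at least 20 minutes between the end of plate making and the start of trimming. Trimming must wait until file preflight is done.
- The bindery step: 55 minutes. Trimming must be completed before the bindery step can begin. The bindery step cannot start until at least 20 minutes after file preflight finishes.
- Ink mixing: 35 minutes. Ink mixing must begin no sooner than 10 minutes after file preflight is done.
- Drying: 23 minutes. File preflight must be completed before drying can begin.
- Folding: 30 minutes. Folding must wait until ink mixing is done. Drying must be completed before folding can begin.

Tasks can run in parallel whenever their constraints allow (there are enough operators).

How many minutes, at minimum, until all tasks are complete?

165

File preflight waits on its own release at minute 20, so it starts at minute 20 and finishes at 20 + 25 = minute 45.
After file preflight (finishes minute 45), drying can start at minute 45 and finishes at minute 68.
After file preflight (finishes minute 45, plus 10-minute gap → minute 55), ink mixing can start at minute 55 and finishes at minute 90.
For folding: ink mixing (finishes minute 90); drying (finishes minute 68). Taking the maximum gives a start of minute 90, and it finishes at 90 + 30 = minute 120.
Plate making cannot begin until file preflight (finishes minute 45, plus 10-minute gap → minute 55). It runs from minute 55 to 55 + 15 = minute 70.
Trimming needs all of plate making (finishes minute 70, plus 20-minute gap → minute 90); file preflight (finishes minute 45). That puts its earliest start at minute 90; it finishes at 90 + 20 = minute 110.
For the bindery step: trimming (finishes minute 110); file preflight (finishes minute 45, plus 20-minute gap → minute 65). Taking the maximum gives a start of minute 110, and it finishes at 110 + 55 = minute 165.
All tasks are finished once the last one completes. Finish times: File preflight at 45, Plate making at 70, Ink mixing at 90, Drying at 68, Trimming at 110, Folding at 120, The bindery step at 165. The latest is minute 165.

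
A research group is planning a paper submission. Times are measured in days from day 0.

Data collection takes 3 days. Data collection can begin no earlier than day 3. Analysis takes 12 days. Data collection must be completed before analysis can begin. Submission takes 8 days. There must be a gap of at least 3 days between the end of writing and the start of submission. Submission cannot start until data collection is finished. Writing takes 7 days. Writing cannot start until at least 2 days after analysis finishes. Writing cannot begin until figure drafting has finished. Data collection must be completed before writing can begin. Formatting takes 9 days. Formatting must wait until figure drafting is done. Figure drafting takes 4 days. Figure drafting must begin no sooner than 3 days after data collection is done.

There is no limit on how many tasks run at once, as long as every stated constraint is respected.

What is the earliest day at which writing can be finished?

After its own release at day 3, data collection can start at day 3 and finishes at day 6.
After data collection (finishes day 6, plus 3-day gap → day 9), figure drafting can start at day 9 and finishes at day 13.
After data collection (finishes day 6), analysis can start at day 6 and finishes at day 18.
Writing needs all of analysis (finishes day 18, plus 2-day gap → day 20); figure drafting (finishes day 13); data collection (finishes day 6). That puts its earliest start at day 20; it finishes at 20 + 7 = day 27.

27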